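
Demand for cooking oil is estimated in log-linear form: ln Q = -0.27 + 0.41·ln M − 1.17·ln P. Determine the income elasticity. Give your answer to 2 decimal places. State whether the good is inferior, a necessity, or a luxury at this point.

0.41 (necessity)

In a log-linear demand, the coefficient on ln M is the income elasticity.
So η = 0.41.
0 < η < 1 ⇒ necessity.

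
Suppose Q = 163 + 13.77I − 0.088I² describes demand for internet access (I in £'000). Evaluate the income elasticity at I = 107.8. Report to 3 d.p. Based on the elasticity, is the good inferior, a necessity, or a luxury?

-0.898 (inferior good)

At I = 107.8: Q = 624.7721.
dQ/dI = 13.77 − 0.176I = -5.20280.
η = (dQ/dI)·(I/Q) = -5.20280 × (107.8/624.7721) = -0.898.
η < 0 ⇒ inferior good.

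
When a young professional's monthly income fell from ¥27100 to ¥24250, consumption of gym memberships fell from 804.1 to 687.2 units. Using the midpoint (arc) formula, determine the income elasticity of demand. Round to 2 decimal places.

ΔQ = 687.2 − 804.1 = -116.9; midpoint Q̄ = (804.1 + 687.2)/2 = 745.65.
ΔI = 24250 − 27100 = -2850; midpoint Ī = (27100 + 24250)/2 = 25675.
η = (ΔQ/Q̄) ÷ (ΔI/Ī) = (-116.9/745.65) ÷ (-2850/25675) = 1.41.

1.41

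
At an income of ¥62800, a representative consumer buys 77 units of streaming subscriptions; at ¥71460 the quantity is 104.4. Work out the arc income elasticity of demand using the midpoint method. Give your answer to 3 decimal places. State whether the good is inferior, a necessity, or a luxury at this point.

ΔQ = 104.4 − 77 = 27.4; midpoint Q̄ = (77 + 104.4)/2 = 90.7.
ΔI = 71460 − 62800 = 8660; midpoint Ī = (62800 + 71460)/2 = 67130.
η = (ΔQ/Q̄) ÷ (ΔI/Ī) = (27.4/90.7) ÷ (8660/67130) = 2.342.
η > 1 ⇒ luxury.

2.342 (luxury)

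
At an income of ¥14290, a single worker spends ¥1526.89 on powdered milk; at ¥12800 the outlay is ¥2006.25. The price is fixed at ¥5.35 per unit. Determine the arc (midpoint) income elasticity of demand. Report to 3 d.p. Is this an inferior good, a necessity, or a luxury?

With a constant price, Q₁ = 1526.89/5.35 = 285.400 and Q₂ = 2006.25/5.35 = 375.000 (equivalently, work directly with expenditure since P cancels).
Midpoint %ΔQ = (2006.25 − 1526.89)/1766.57 = 0.27135; midpoint %ΔI = (12800 − 14290)/13545 = -0.11000.
η = 0.27135 / -0.11000 = -2.467.
η < 0 ⇒ inferior good.

-2.467 (inferior good)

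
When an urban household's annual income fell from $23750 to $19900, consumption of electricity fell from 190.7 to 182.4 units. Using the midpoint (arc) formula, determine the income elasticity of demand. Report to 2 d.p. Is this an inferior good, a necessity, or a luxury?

0.25 (necessity)

ΔQ = 182.4 − 190.7 = -8.3; midpoint Q̄ = (190.7 + 182.4)/2 = 186.55.
ΔI = 19900 − 23750 = -3850; midpoint Ī = (23750 + 19900)/2 = 21825.
η = (ΔQ/Q̄) ÷ (ΔI/Ī) = (-8.3/186.55) ÷ (-3850/21825) = 0.25.
0 < η < 1 ⇒ necessity.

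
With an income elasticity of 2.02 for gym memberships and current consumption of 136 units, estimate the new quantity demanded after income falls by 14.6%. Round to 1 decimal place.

95.9

%ΔQ ≈ η × %ΔI = 2.02 × (-14.6%) = -29.492%.
New Q ≈ 136 × (1 − 0.29492) = 95.9.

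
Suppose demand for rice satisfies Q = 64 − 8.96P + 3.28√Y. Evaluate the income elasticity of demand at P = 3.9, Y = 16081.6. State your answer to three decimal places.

0.467

At P = 3.9, Y = 16081.6: Q = 445.003.
Holding P constant, ∂Q/∂Y = 3.28/(2√Y) = 0.0129324.
η_Y = (∂Q/∂Y)·(Y/Q) = 0.0129324 × (16081.6/445.003) = 0.467.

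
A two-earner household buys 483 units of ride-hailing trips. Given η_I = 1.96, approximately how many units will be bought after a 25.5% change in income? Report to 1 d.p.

%ΔQ ≈ η × %ΔI = 1.96 × 25.5% = 49.98%.
New Q ≈ 483 × (1 + 0.4998) = 724.4.

724.4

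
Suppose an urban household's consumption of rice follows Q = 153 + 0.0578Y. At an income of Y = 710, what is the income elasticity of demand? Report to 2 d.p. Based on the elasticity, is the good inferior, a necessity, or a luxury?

At Y = 710: Q = 194.038.
dQ/dY = 0.0578.
η = (dQ/dY)·(Y/Q) = 0.0578 × (710/194.038) = 0.21.
Since 0 < η < 1, the good is a necessity.

0.21 (necessity)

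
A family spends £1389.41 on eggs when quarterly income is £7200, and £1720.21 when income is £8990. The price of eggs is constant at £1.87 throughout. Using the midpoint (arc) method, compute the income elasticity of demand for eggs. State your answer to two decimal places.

0.96

With a constant price, Q₁ = 1389.41/1.87 = 743.000 and Q₂ = 1720.21/1.87 = 919.898 (equivalently, work directly with expenditure since P cancels).
Midpoint %ΔQ = (1720.21 − 1389.41)/1554.81 = 0.21276; midpoint %ΔI = (8990 − 7200)/8095 = 0.22112.
η = 0.21276 / 0.22112 = 0.96.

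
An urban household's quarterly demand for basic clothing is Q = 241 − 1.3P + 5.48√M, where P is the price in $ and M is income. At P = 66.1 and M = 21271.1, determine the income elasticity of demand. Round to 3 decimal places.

At P = 66.1, M = 21271.1: Q = 954.307.
Holding P constant, ∂Q/∂M = 5.48/(2√M) = 0.0187869.
η_M = (∂Q/∂M)·(M/Q) = 0.0187869 × (21271.1/954.307) = 0.419.

0.419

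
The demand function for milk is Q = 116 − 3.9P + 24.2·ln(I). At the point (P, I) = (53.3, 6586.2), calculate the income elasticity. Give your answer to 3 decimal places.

0.200

At P = 53.3, I = 6586.2: Q = 120.914.
Holding P constant, ∂Q/∂I = 24.2/I = 0.00367435.
η_I = (∂Q/∂I)·(I/Q) = 0.00367435 × (6586.2/120.914) = 0.200.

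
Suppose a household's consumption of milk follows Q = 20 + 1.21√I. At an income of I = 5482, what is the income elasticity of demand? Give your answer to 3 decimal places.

At I = 5482: Q = 109.589.
dQ/dI = 1.21/(2√I) = 0.0081712 at this income.
η = (dQ/dI)·(I/Q) = 0.0081712 × (5482/109.589) = 0.409.

0.409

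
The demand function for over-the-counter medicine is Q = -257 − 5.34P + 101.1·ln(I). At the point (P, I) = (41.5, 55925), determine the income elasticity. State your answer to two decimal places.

At P = 41.5, I = 55925: Q = 626.592.
Holding P constant, ∂Q/∂I = 101.1/I = 0.00180778.
η_I = (∂Q/∂I)·(I/Q) = 0.00180778 × (55925/626.592) = 0.16.

0.16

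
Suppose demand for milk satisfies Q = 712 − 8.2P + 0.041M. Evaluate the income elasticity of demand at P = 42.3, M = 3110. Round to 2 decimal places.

At P = 42.3, M = 3110: Q = 492.650.
Holding P constant, ∂Q/∂M = 0.041.
η_M = (∂Q/∂M)·(M/Q) = 0.041 × (3110/492.650) = 0.26.

0.26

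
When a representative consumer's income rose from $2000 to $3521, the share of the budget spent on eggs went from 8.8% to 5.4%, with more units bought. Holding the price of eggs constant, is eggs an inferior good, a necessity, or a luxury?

necessity

Quantity rises but the budget share falls as income rises, so 0 < η < 1.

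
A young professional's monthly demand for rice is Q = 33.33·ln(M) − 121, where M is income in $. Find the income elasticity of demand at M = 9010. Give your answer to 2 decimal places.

At M = 9010: Q = 182.506.
dQ/dM = 33.33/M = 0.00369922 at this income.
η = (dQ/dM)·(M/Q) = 0.00369922 × (9010/182.506) = 0.18.

0.18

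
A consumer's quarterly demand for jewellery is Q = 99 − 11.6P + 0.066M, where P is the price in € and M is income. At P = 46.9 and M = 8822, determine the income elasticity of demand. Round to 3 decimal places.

At P = 46.9, M = 8822: Q = 137.212.
Holding P constant, ∂Q/∂M = 0.066.
η_M = (∂Q/∂M)·(M/Q) = 0.066 × (8822/137.212) = 4.243.

4.243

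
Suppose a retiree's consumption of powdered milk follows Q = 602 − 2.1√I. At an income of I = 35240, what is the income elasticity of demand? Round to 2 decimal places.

At I = 35240: Q = 207.781.
dQ/dI = -2.1/(2√I) = -0.00559334 at this income.
η = (dQ/dI)·(I/Q) = -0.00559334 × (35240/207.781) = -0.95.

-0.95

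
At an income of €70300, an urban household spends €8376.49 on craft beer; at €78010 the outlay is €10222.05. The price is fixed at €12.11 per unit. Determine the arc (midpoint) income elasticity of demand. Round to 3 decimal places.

1.909

With a constant price, Q₁ = 8376.49/12.11 = 691.700 and Q₂ = 10222.05/12.11 = 844.100 (equivalently, work directly with expenditure since P cancels).
Midpoint %ΔQ = (10222.05 − 8376.49)/9299.27 = 0.19846; midpoint %ΔI = (78010 − 70300)/74155 = 0.10397.
η = 0.19846 / 0.10397 = 1.909.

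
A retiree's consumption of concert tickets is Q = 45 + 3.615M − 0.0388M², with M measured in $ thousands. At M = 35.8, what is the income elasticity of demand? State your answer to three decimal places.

0.240

At M = 35.8: Q = 124.6894.
dQ/dM = 3.615 − 0.0776M = 0.83692.
η = (dQ/dM)·(M/Q) = 0.83692 × (35.8/124.6894) = 0.240.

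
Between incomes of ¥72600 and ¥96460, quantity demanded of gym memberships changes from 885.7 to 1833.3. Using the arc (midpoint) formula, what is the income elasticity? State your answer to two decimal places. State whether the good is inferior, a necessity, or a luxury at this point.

2.47 (luxury)

ΔQ = 1833.3 − 885.7 = 947.6; midpoint Q̄ = (885.7 + 1833.3)/2 = 1359.5.
ΔI = 96460 − 72600 = 23860; midpoint Ī = (72600 + 96460)/2 = 84530.
η = (ΔQ/Q̄) ÷ (ΔI/Ī) = (947.6/1359.5) ÷ (23860/84530) = 2.47.
η > 1 ⇒ luxury.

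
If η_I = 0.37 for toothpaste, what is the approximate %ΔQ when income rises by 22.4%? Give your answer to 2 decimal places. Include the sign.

8.29%

%ΔQ ≈ η × %ΔI = 0.37 × 22.4% = 8.29%.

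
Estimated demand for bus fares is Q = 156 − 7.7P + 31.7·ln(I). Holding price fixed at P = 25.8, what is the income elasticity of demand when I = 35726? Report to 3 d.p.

At P = 25.8, I = 35726: Q = 289.671.
Holding P constant, ∂Q/∂I = 31.7/I = 0.000887309.
η_I = (∂Q/∂I)·(I/Q) = 0.000887309 × (35726/289.671) = 0.109.

0.109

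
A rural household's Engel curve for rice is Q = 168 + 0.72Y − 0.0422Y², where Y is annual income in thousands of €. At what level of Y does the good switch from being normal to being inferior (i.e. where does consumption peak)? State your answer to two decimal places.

dQ/dY = 0.72 − 0.0844Y.
The good is inferior where dQ/dY < 0. Setting dQ/dY = 0 gives Y = 0.72 / 0.0844 = 8.53.

8.53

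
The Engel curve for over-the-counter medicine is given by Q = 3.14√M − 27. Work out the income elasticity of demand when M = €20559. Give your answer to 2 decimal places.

0.53

At M = 20559: Q = 423.226.
dQ/dM = 3.14/(2√M) = 0.0109496 at this income.
η = (dQ/dM)·(M/Q) = 0.0109496 × (20559/423.226) = 0.53.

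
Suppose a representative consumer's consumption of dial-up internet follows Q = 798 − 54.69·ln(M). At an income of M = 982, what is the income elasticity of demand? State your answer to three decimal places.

At M = 982: Q = 421.208.
dQ/dM = -54.69/M = -0.0556925 at this income.
η = (dQ/dM)·(M/Q) = -0.0556925 × (982/421.208) = -0.130.

-0.130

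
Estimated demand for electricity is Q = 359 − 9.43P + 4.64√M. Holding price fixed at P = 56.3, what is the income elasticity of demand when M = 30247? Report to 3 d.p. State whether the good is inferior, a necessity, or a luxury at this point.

At P = 56.3, M = 30247: Q = 635.064.
Holding P constant, ∂Q/∂M = 4.64/(2√M) = 0.0133397.
η_M = (∂Q/∂M)·(M/Q) = 0.0133397 × (30247/635.064) = 0.635.
Since 0 < η < 1, this is a necessity.

0.635 (necessity)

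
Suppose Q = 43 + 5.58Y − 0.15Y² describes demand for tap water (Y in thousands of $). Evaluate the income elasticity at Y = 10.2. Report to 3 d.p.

At Y = 10.2: Q = 84.3100.
dQ/dY = 5.58 − 0.3Y = 2.52000.
η = (dQ/dY)·(Y/Q) = 2.52000 × (10.2/84.3100) = 0.305.

0.305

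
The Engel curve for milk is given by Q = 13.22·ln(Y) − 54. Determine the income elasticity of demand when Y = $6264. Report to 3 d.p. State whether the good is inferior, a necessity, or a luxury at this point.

At Y = 6264: Q = 61.577.
dQ/dY = 13.22/Y = 0.00211047 at this income.
η = (dQ/dY)·(Y/Q) = 0.00211047 × (6264/61.577) = 0.215.
Since 0 < η < 1, the good is a necessity.

0.215 (necessity)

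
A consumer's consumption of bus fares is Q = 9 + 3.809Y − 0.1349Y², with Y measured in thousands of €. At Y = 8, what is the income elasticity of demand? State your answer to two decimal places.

At Y = 8: Q = 30.8384.
dQ/dY = 3.809 − 0.2698Y = 1.65060.
η = (dQ/dY)·(Y/Q) = 1.65060 × (8/30.8384) = 0.43.

0.43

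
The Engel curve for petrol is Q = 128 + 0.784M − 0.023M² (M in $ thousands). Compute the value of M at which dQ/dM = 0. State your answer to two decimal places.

dQ/dM = 0.784 − 0.046M.
The good is inferior where dQ/dM < 0. Setting dQ/dM = 0 gives M = 0.784 / 0.046 = 17.04.

17.04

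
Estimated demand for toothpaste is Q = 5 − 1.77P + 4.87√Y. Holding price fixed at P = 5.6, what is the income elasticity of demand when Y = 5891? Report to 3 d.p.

At P = 5.6, Y = 5891: Q = 368.874.
Holding P constant, ∂Q/∂Y = 4.87/(2√Y) = 0.0317252.
η_Y = (∂Q/∂Y)·(Y/Q) = 0.0317252 × (5891/368.874) = 0.507.

0.507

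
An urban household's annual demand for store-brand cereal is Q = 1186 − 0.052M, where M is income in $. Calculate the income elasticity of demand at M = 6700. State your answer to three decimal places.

At M = 6700: Q = 837.600.
dQ/dM = −0.052.
η = (dQ/dM)·(M/Q) = -0.052 × (6700/837.600) = -0.416.

-0.416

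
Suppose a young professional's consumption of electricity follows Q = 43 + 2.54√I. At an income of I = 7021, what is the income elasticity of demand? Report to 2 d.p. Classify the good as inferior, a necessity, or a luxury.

0.42 (necessity)

At I = 7021: Q = 255.830.
dQ/dI = 2.54/(2√I) = 0.0151567 at this income.
η = (dQ/dI)·(I/Q) = 0.0151567 × (7021/255.830) = 0.42.
Since 0 < η < 1, the good is a necessity.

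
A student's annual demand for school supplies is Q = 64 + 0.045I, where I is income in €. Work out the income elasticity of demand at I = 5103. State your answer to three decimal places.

At I = 5103: Q = 293.635.
dQ/dI = 0.045.
η = (dQ/dI)·(I/Q) = 0.045 × (5103/293.635) = 0.782.

0.782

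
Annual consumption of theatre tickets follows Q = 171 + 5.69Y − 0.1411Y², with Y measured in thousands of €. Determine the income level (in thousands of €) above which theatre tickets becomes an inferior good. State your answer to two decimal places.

20.16

dQ/dY = 5.69 − 0.2822Y.
The good is inferior where dQ/dY < 0. Setting dQ/dY = 0 gives Y = 5.69 / 0.2822 = 20.16.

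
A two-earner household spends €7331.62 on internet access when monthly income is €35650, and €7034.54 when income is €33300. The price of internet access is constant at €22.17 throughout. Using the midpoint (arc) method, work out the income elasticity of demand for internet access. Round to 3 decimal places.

0.607

With a constant price, Q₁ = 7331.62/22.17 = 330.700 and Q₂ = 7034.54/22.17 = 317.300 (equivalently, work directly with expenditure since P cancels).
Midpoint %ΔQ = (7034.54 − 7331.62)/7183.08 = -0.04136; midpoint %ΔI = (33300 − 35650)/34475 = -0.06817.
η = -0.04136 / -0.06817 = 0.607.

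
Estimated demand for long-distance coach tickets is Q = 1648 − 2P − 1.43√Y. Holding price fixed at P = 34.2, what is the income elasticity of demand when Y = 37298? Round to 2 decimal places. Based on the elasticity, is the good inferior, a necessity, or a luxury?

At P = 34.2, Y = 37298: Q = 1303.429.
Holding P constant, ∂Q/∂Y = -1.43/(2√Y) = -0.00370223.
η_Y = (∂Q/∂Y)·(Y/Q) = -0.00370223 × (37298/1303.429) = -0.11.
Since η < 0, this is an inferior good.

-0.11 (inferior good)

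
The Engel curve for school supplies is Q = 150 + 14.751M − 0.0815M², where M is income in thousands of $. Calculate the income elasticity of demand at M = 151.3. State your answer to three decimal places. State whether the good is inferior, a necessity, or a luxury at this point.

At M = 151.3: Q = 516.1536.
dQ/dM = 14.751 − 0.163M = -9.91090.
η = (dQ/dM)·(M/Q) = -9.91090 × (151.3/516.1536) = -2.905.
η < 0 ⇒ inferior good.

-2.905 (inferior good)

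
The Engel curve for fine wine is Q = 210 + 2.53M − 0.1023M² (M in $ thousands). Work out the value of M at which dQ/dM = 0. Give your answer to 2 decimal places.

dQ/dM = 2.53 − 0.2046M.
The good is inferior where dQ/dM < 0. Setting dQ/dM = 0 gives M = 2.53 / 0.2046 = 12.37.

12.37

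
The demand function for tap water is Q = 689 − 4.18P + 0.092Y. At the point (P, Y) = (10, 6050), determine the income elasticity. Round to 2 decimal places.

At P = 10, Y = 6050: Q = 1203.800.
Holding P constant, ∂Q/∂Y = 0.092.
η_Y = (∂Q/∂Y)·(Y/Q) = 0.092 × (6050/1203.800) = 0.46.

0.46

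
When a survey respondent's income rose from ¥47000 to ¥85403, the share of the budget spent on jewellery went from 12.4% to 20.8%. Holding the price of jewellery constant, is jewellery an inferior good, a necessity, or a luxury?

The budget share rises as income rises, so η > 1.

luxury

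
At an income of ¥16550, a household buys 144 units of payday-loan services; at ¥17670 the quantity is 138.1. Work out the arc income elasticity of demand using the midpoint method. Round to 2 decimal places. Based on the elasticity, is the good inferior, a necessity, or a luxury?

-0.64 (inferior good)

ΔQ = 138.1 − 144 = -5.9; midpoint Q̄ = (144 + 138.1)/2 = 141.05.
ΔI = 17670 − 16550 = 1120; midpoint Ī = (16550 + 17670)/2 = 17110.
η = (ΔQ/Q̄) ÷ (ΔI/Ī) = (-5.9/141.05) ÷ (1120/17110) = -0.64.
η < 0 ⇒ inferior good.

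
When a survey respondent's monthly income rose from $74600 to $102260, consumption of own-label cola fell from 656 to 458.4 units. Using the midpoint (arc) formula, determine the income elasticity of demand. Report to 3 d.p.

ΔQ = 458.4 − 656 = -197.6; midpoint Q̄ = (656 + 458.4)/2 = 557.2.
ΔI = 102260 − 74600 = 27660; midpoint Ī = (74600 + 102260)/2 = 88430.
η = (ΔQ/Q̄) ÷ (ΔI/Ī) = (-197.6/557.2) ÷ (27660/88430) = -1.134.

-1.134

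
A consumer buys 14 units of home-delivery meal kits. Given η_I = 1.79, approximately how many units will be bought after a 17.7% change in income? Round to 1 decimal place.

%ΔQ ≈ η × %ΔI = 1.79 × 17.7% = 31.683%.
New Q ≈ 14 × (1 + 0.31683) = 18.4.

18.4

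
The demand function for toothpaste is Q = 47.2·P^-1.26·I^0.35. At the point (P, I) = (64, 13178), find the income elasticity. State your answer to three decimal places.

For a multiplicative demand Q = A·P^α·I^β, the income elasticity is β everywhere.
Here β = 0.35, so η = 0.350.

0.350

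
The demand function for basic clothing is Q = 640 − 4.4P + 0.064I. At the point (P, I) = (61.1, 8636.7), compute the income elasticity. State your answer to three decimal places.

0.598

At P = 61.1, I = 8636.7: Q = 923.909.
Holding P constant, ∂Q/∂I = 0.064.
η_I = (∂Q/∂I)·(I/Q) = 0.064 × (8636.7/923.909) = 0.598.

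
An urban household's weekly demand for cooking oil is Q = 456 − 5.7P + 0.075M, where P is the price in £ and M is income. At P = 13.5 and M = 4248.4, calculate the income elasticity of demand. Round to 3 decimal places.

At P = 13.5, M = 4248.4: Q = 697.680.
Holding P constant, ∂Q/∂M = 0.075.
η_M = (∂Q/∂M)·(M/Q) = 0.075 × (4248.4/697.680) = 0.457.

0.457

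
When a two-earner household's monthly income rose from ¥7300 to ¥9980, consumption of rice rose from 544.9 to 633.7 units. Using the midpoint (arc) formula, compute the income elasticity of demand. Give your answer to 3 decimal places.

ΔQ = 633.7 − 544.9 = 88.8; midpoint Q̄ = (544.9 + 633.7)/2 = 589.3.
ΔI = 9980 − 7300 = 2680; midpoint Ī = (7300 + 9980)/2 = 8640.
η = (ΔQ/Q̄) ÷ (ΔI/Ī) = (88.8/589.3) ÷ (2680/8640) = 0.486.

0.486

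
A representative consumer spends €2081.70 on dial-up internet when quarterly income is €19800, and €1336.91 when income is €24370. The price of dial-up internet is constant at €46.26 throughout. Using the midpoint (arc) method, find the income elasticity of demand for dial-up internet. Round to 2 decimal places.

With a constant price, Q₁ = 2081.70/46.26 = 45.000 and Q₂ = 1336.91/46.26 = 28.900 (equivalently, work directly with expenditure since P cancels).
Midpoint %ΔQ = (1336.91 − 2081.70)/1709.30 = -0.43573; midpoint %ΔI = (24370 − 19800)/22085 = 0.20693.
η = -0.43573 / 0.20693 = -2.11.

-2.11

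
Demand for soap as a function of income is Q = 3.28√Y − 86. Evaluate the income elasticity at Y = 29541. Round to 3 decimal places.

0.590

At Y = 29541: Q = 477.750.
dQ/dY = 3.28/(2√Y) = 0.00954182 at this income.
η = (dQ/dY)·(Y/Q) = 0.00954182 × (29541/477.750) = 0.590.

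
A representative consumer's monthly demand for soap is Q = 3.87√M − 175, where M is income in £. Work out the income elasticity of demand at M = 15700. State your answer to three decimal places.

At M = 15700: Q = 309.910.
dQ/dM = 3.87/(2√M) = 0.015443 at this income.
η = (dQ/dM)·(M/Q) = 0.015443 × (15700/309.910) = 0.782.

0.782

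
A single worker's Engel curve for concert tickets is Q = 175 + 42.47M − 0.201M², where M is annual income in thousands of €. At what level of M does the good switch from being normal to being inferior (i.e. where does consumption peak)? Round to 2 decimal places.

105.65

dQ/dM = 42.47 − 0.402M.
The good is inferior where dQ/dM < 0. Setting dQ/dM = 0 gives M = 42.47 / 0.402 = 105.65.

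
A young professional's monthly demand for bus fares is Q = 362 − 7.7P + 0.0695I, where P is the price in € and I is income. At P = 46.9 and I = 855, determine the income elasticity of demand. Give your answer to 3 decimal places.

0.986

At P = 46.9, I = 855: Q = 60.293.
Holding P constant, ∂Q/∂I = 0.0695.
η_I = (∂Q/∂I)·(I/Q) = 0.0695 × (855/60.293) = 0.986.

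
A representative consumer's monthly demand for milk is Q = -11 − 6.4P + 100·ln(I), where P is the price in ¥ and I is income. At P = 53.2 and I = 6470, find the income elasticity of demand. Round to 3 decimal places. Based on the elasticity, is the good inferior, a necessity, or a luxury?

0.190 (necessity)

At P = 53.2, I = 6470: Q = 526.013.
Holding P constant, ∂Q/∂I = 100/I = 0.015456.
η_I = (∂Q/∂I)·(I/Q) = 0.015456 × (6470/526.013) = 0.190.
Since 0 < η < 1, this is a necessity.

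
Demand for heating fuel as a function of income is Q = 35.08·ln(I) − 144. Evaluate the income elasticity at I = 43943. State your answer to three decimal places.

0.152

At I = 43943: Q = 231.028.
dQ/dI = 35.08/I = 0.000798307 at this income.
η = (dQ/dI)·(I/Q) = 0.000798307 × (43943/231.028) = 0.152.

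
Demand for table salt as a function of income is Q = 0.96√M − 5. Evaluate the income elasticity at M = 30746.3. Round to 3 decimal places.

At M = 30746.3: Q = 163.332.
dQ/dM = 0.96/(2√M) = 0.00273744 at this income.
η = (dQ/dM)·(M/Q) = 0.00273744 × (30746.3/163.332) = 0.515.

0.515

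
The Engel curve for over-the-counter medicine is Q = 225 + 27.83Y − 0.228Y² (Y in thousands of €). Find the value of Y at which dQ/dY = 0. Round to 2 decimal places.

dQ/dY = 27.83 − 0.456Y.
The good is inferior where dQ/dY < 0. Setting dQ/dY = 0 gives Y = 27.83 / 0.456 = 61.03.

61.03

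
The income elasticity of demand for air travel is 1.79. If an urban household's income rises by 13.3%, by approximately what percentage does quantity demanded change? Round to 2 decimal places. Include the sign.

23.81%

%ΔQ ≈ η × %ΔI = 1.79 × 13.3% = 23.81%.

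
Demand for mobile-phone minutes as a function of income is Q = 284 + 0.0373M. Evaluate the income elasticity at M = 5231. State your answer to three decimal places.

At M = 5231: Q = 479.116.
dQ/dM = 0.0373.
η = (dQ/dM)·(M/Q) = 0.0373 × (5231/479.116) = 0.407.

0.407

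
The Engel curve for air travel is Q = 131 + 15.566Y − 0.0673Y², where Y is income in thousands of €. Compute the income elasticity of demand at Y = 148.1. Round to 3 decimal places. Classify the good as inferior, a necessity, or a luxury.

At Y = 148.1: Q = 960.1926.
dQ/dY = 15.566 − 0.1346Y = -4.36826.
η = (dQ/dY)·(Y/Q) = -4.36826 × (148.1/960.1926) = -0.674.
η < 0 ⇒ inferior good.

-0.674 (inferior good)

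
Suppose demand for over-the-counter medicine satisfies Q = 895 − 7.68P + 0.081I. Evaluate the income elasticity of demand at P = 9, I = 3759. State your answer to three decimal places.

0.269

At P = 9, I = 3759: Q = 1130.359.
Holding P constant, ∂Q/∂I = 0.081.
η_I = (∂Q/∂I)·(I/Q) = 0.081 × (3759/1130.359) = 0.269.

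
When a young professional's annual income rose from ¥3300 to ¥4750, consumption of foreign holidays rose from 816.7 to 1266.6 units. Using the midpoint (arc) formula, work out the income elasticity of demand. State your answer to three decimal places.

ΔQ = 1266.6 − 816.7 = 449.9; midpoint Q̄ = (816.7 + 1266.6)/2 = 1041.65.
ΔI = 4750 − 3300 = 1450; midpoint Ī = (3300 + 4750)/2 = 4025.
η = (ΔQ/Q̄) ÷ (ΔI/Ī) = (449.9/1041.65) ÷ (1450/4025) = 1.199.

1.199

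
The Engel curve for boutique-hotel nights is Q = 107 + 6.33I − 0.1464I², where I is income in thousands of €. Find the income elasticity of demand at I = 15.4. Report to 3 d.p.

At I = 15.4: Q = 169.7618.
dQ/dI = 6.33 − 0.2928I = 1.82088.
η = (dQ/dI)·(I/Q) = 1.82088 × (15.4/169.7618) = 0.165.

0.165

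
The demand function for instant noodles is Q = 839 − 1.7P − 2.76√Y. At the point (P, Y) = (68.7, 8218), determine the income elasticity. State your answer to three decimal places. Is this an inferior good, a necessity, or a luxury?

-0.265 (inferior good)

At P = 68.7, Y = 8218: Q = 472.007.
Holding P constant, ∂Q/∂Y = -2.76/(2√Y) = -0.0152229.
η_Y = (∂Q/∂Y)·(Y/Q) = -0.0152229 × (8218/472.007) = -0.265.
Since η < 0, this is an inferior good.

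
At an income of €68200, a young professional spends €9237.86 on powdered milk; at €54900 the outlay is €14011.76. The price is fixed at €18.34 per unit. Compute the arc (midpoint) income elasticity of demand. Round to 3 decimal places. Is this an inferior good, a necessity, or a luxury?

-1.900 (inferior good)

With a constant price, Q₁ = 9237.86/18.34 = 503.700 and Q₂ = 14011.76/18.34 = 764.000 (equivalently, work directly with expenditure since P cancels).
Midpoint %ΔQ = (14011.76 − 9237.86)/11624.81 = 0.41066; midpoint %ΔI = (54900 − 68200)/61550 = -0.21608.
η = 0.41066 / -0.21608 = -1.900.
η < 0 ⇒ inferior good.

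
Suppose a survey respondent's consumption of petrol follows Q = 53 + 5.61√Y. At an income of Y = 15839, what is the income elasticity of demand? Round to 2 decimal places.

At Y = 15839: Q = 759.036.
dQ/dY = 5.61/(2√Y) = 0.0222879 at this income.
η = (dQ/dY)·(Y/Q) = 0.0222879 × (15839/759.036) = 0.47.

0.47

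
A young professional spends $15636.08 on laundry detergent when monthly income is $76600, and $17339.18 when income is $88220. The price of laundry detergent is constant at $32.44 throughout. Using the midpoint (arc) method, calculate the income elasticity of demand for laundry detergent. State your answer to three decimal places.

0.733

With a constant price, Q₁ = 15636.08/32.44 = 482.000 and Q₂ = 17339.18/32.44 = 534.500 (equivalently, work directly with expenditure since P cancels).
Midpoint %ΔQ = (17339.18 − 15636.08)/16487.63 = 0.10330; midpoint %ΔI = (88220 − 76600)/82410 = 0.14100.
η = 0.10330 / 0.14100 = 0.733.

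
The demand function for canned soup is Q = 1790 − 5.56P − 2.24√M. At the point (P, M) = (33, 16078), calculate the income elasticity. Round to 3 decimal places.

-0.107

At P = 33, M = 16078: Q = 1322.490.
Holding P constant, ∂Q/∂M = -2.24/(2√M) = -0.00883287.
η_M = (∂Q/∂M)·(M/Q) = -0.00883287 × (16078/1322.490) = -0.107.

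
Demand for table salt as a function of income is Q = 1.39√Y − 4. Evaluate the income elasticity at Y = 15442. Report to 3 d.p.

0.512

At Y = 15442: Q = 168.730.
dQ/dY = 1.39/(2√Y) = 0.00559285 at this income.
η = (dQ/dY)·(Y/Q) = 0.00559285 × (15442/168.730) = 0.512.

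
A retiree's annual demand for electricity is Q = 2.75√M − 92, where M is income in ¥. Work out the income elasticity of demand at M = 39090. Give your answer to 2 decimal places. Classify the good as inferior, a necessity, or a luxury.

At M = 39090: Q = 451.708.
dQ/dM = 2.75/(2√M) = 0.00695456 at this income.
η = (dQ/dM)·(M/Q) = 0.00695456 × (39090/451.708) = 0.60.
Since 0 < η < 1, the good is a necessity.

0.60 (necessity)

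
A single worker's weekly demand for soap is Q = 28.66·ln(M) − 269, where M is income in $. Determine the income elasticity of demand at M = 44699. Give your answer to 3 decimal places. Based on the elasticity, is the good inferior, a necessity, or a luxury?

At M = 44699: Q = 37.883.
dQ/dM = 28.66/M = 0.000641178 at this income.
η = (dQ/dM)·(M/Q) = 0.000641178 × (44699/37.883) = 0.757.
Since 0 < η < 1, the good is a necessity.

0.757 (necessity)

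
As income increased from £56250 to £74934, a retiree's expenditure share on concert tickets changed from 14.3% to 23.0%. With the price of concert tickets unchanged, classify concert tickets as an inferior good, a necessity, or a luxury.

luxury

The budget share rises as income rises, so η > 1.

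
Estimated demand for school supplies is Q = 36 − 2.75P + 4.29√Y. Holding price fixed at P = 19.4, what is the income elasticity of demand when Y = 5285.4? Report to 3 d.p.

At P = 19.4, Y = 5285.4: Q = 294.536.
Holding P constant, ∂Q/∂Y = 4.29/(2√Y) = 0.0295045.
η_Y = (∂Q/∂Y)·(Y/Q) = 0.0295045 × (5285.4/294.536) = 0.529.

0.529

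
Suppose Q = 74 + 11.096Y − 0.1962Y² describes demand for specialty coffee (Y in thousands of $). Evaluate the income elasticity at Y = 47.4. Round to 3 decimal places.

At Y = 47.4: Q = 159.1361.
dQ/dY = 11.096 − 0.3924Y = -7.50376.
η = (dQ/dY)·(Y/Q) = -7.50376 × (47.4/159.1361) = -2.235.

-2.235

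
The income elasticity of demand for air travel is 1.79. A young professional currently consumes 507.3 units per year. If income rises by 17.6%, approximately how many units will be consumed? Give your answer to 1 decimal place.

%ΔQ ≈ η × %ΔI = 1.79 × 17.6% = 31.504%.
New Q ≈ 507.3 × (1 + 0.31504) = 667.1.

667.1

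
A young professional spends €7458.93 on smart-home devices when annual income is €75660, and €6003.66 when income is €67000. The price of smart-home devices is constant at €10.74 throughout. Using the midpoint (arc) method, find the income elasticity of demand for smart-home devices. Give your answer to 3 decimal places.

1.781

With a constant price, Q₁ = 7458.93/10.74 = 694.500 and Q₂ = 6003.66/10.74 = 559.000 (equivalently, work directly with expenditure since P cancels).
Midpoint %ΔQ = (6003.66 − 7458.93)/6731.30 = -0.21619; midpoint %ΔI = (67000 − 75660)/71330 = -0.12141.
η = -0.21619 / -0.12141 = 1.781.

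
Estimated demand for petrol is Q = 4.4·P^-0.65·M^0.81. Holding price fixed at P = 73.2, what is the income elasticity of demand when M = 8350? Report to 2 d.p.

0.81

For a multiplicative demand Q = A·P^α·M^β, the income elasticity is β everywhere.
Here β = 0.81, so η = 0.81.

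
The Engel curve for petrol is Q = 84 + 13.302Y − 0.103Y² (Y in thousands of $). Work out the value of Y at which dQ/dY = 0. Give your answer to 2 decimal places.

dQ/dY = 13.302 − 0.206Y.
The good is inferior where dQ/dY < 0. Setting dQ/dY = 0 gives Y = 13.302 / 0.206 = 64.57.

64.57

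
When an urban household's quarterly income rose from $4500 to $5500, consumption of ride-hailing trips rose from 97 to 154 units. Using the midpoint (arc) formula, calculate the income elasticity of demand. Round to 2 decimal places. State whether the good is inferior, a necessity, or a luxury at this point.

2.27 (luxury)

ΔQ = 154 − 97 = 57; midpoint Q̄ = (97 + 154)/2 = 125.5.
ΔI = 5500 − 4500 = 1000; midpoint Ī = (4500 + 5500)/2 = 5000.
η = (ΔQ/Q̄) ÷ (ΔI/Ī) = (57/125.5) ÷ (1000/5000) = 2.27.
η > 1 ⇒ luxury.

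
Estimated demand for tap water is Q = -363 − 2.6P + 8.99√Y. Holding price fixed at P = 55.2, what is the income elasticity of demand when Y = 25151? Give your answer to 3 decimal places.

At P = 55.2, Y = 25151: Q = 919.210.
Holding P constant, ∂Q/∂Y = 8.99/(2√Y) = 0.0283434.
η_Y = (∂Q/∂Y)·(Y/Q) = 0.0283434 × (25151/919.210) = 0.776.

0.776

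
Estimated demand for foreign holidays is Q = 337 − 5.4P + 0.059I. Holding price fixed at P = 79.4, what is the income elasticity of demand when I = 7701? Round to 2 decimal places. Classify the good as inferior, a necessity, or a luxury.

1.25 (luxury)

At P = 79.4, I = 7701: Q = 362.599.
Holding P constant, ∂Q/∂I = 0.059.
η_I = (∂Q/∂I)·(I/Q) = 0.059 × (7701/362.599) = 1.25.
Since η > 1, this is a luxury.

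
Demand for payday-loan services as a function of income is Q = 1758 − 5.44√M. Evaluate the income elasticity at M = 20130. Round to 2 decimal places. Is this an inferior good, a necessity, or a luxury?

At M = 20130: Q = 986.172.
dQ/dM = -5.44/(2√M) = -0.0191711 at this income.
η = (dQ/dM)·(M/Q) = -0.0191711 × (20130/986.172) = -0.39.
Since η < 0, the good is an inferior good.

-0.39 (inferior good)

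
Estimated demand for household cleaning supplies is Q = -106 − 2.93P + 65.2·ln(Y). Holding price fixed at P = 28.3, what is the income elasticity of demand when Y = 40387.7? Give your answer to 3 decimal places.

0.130

At P = 28.3, Y = 40387.7: Q = 502.610.
Holding P constant, ∂Q/∂Y = 65.2/Y = 0.00161435.
η_Y = (∂Q/∂Y)·(Y/Q) = 0.00161435 × (40387.7/502.610) = 0.130.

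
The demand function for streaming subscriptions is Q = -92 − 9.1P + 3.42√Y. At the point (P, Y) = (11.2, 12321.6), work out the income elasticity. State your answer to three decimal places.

1.022

At P = 11.2, Y = 12321.6: Q = 185.709.
Holding P constant, ∂Q/∂Y = 3.42/(2√Y) = 0.015405.
η_Y = (∂Q/∂Y)·(Y/Q) = 0.015405 × (12321.6/185.709) = 1.022.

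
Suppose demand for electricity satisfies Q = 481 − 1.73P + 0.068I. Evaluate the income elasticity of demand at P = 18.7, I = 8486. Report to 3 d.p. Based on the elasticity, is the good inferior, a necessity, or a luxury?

At P = 18.7, I = 8486: Q = 1025.697.
Holding P constant, ∂Q/∂I = 0.068.
η_I = (∂Q/∂I)·(I/Q) = 0.068 × (8486/1025.697) = 0.563.
Since 0 < η < 1, this is a necessity.

0.563 (necessity)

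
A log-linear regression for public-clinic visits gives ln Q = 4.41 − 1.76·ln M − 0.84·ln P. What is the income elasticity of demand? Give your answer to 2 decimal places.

-1.76

In a log-linear demand, the coefficient on ln M is the income elasticity.
So η = -1.76.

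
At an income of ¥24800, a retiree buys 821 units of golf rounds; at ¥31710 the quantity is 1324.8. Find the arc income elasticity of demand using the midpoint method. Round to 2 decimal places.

ΔQ = 1324.8 − 821 = 503.8; midpoint Q̄ = (821 + 1324.8)/2 = 1072.9.
ΔI = 31710 − 24800 = 6910; midpoint Ī = (24800 + 31710)/2 = 28255.
η = (ΔQ/Q̄) ÷ (ΔI/Ī) = (503.8/1072.9) ÷ (6910/28255) = 1.92.

1.92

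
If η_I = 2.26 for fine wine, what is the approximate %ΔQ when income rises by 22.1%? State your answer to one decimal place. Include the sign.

%ΔQ ≈ η × %ΔI = 2.26 × 22.1% = 49.9%.

49.9%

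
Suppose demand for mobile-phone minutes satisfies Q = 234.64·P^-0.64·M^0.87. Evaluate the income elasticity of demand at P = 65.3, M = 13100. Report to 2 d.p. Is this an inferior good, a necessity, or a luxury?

0.87 (necessity)

For a multiplicative demand Q = A·P^α·M^β, the income elasticity is β everywhere.
Here β = 0.87, so η = 0.87.
Since 0 < η < 1, this is a necessity.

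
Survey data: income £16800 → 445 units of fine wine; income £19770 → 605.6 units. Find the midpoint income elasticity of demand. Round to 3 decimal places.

1.882

ΔQ = 605.6 − 445 = 160.6; midpoint Q̄ = (445 + 605.6)/2 = 525.3.
ΔI = 19770 − 16800 = 2970; midpoint Ī = (16800 + 19770)/2 = 18285.
η = (ΔQ/Q̄) ÷ (ΔI/Ī) = (160.6/525.3) ÷ (2970/18285) = 1.882.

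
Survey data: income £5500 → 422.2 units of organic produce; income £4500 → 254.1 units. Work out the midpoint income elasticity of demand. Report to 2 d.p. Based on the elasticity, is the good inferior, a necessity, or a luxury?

ΔQ = 254.1 − 422.2 = -168.1; midpoint Q̄ = (422.2 + 254.1)/2 = 338.15.
ΔI = 4500 − 5500 = -1000; midpoint Ī = (5500 + 4500)/2 = 5000.
η = (ΔQ/Q̄) ÷ (ΔI/Ī) = (-168.1/338.15) ÷ (-1000/5000) = 2.49.
η > 1 ⇒ luxury.

2.49 (luxury)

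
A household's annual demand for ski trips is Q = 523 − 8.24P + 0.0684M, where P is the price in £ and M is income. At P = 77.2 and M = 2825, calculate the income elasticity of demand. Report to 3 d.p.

At P = 77.2, M = 2825: Q = 80.102.
Holding P constant, ∂Q/∂M = 0.0684.
η_M = (∂Q/∂M)·(M/Q) = 0.0684 × (2825/80.102) = 2.412.

2.412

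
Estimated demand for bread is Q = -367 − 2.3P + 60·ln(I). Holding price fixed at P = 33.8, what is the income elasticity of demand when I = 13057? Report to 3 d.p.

0.484

At P = 33.8, I = 13057: Q = 123.885.
Holding P constant, ∂Q/∂I = 60/I = 0.00459524.
η_I = (∂Q/∂I)·(I/Q) = 0.00459524 × (13057/123.885) = 0.484.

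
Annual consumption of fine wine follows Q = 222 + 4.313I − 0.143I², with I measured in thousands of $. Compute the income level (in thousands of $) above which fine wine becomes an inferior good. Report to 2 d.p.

dQ/dI = 4.313 − 0.286I.
The good is inferior where dQ/dI < 0. Setting dQ/dI = 0 gives I = 4.313 / 0.286 = 15.08.

15.08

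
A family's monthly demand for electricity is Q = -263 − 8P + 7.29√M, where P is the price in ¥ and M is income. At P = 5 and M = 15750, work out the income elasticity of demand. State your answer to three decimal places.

0.748

At P = 5, M = 15750: Q = 611.888.
Holding P constant, ∂Q/∂M = 7.29/(2√M) = 0.0290441.
η_M = (∂Q/∂M)·(M/Q) = 0.0290441 × (15750/611.888) = 0.748.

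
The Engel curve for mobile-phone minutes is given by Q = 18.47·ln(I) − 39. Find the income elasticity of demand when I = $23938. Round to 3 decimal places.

At I = 23938: Q = 147.237.
dQ/dI = 18.47/I = 0.000771577 at this income.
η = (dQ/dI)·(I/Q) = 0.000771577 × (23938/147.237) = 0.125.

0.125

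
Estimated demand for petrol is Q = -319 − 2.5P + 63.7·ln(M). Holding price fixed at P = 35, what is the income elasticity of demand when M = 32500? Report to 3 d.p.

0.250

At P = 35, M = 32500: Q = 255.279.
Holding P constant, ∂Q/∂M = 63.7/M = 0.00196.
η_M = (∂Q/∂M)·(M/Q) = 0.00196 × (32500/255.279) = 0.250.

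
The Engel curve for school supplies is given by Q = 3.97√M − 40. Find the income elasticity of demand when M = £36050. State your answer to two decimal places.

0.53

At M = 36050: Q = 713.777.
dQ/dM = 3.97/(2√M) = 0.0104546 at this income.
η = (dQ/dM)·(M/Q) = 0.0104546 × (36050/713.777) = 0.53.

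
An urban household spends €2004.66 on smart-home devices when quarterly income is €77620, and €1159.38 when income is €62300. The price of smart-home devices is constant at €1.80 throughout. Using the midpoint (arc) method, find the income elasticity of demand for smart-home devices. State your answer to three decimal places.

With a constant price, Q₁ = 2004.66/1.80 = 1113.700 and Q₂ = 1159.38/1.80 = 644.100 (equivalently, work directly with expenditure since P cancels).
Midpoint %ΔQ = (1159.38 − 2004.66)/1582.02 = -0.53430; midpoint %ΔI = (62300 − 77620)/69960 = -0.21898.
η = -0.53430 / -0.21898 = 2.440.

2.440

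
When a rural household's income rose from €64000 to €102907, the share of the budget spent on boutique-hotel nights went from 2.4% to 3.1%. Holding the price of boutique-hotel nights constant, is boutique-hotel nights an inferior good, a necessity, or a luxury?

luxury

The budget share rises as income rises, so η > 1.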